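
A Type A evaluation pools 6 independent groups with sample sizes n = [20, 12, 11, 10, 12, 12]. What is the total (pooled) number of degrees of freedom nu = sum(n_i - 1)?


nu = sum_i (n_i - 1)
nu = ((20 - 1) + (12 - 1) + (11 - 1) + (10 - 1) + (12 - 1) + (12 - 1))
nu = 19 + 11 + 10 + 9 + 11 + 11
nu = 71

71


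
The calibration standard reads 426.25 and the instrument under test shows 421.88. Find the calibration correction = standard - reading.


Correction = standard - reading
= 426.25 - 421.88
= 4.3700

4.3700


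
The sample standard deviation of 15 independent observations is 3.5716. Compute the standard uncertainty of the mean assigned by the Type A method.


u_A = s / sqrt(n)
u_A = 3.5716 / sqrt(15)
u_A = 3.5716 / 3.8729833
u_A = 0.9222

0.9222


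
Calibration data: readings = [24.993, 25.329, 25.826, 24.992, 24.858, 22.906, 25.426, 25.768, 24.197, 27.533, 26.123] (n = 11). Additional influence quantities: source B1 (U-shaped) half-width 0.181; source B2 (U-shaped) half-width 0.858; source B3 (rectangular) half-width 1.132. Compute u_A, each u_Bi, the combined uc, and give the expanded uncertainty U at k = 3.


mean = (24.993 + 25.329 + 25.826 + 24.992 + 24.858 + 22.906 + 25.426 + 25.768 + 24.197 + 27.533 + 26.123) / 11 = 25.26827273
s = sqrt(sum((x - mean)^2)/(n-1)) = 1.1617781
u_A = s / sqrt(n) = 1.1617781 / sqrt(11) = 0.35028928
u_B1 = 0.181 / sqrt(2) = 0.12798633
u_B2 = 0.858 / sqrt(2) = 0.60669762
u_B3 = 1.132 / sqrt(3) = 0.6535605
uc = sqrt(0.35028928^2 + 0.12798633^2 + 0.60669762^2 + 0.6535605^2) = 0.96659527
U = k * uc = 3 * 0.96659527
U = 2.8998

2.8998


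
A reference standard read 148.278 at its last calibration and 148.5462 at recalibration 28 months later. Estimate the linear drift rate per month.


rate = (v2 - v1) / months
= (148.5462 - 148.278) / 28
= 0.2682 / 28
= 0.0096

0.0096


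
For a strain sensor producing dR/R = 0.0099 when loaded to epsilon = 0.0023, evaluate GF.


GF = (dR/R) / epsilon
= 0.0099 / 0.0023
= 4.3043

4.3043


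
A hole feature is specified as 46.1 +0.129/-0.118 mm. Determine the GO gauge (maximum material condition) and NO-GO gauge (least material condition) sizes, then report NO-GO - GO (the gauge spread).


GO = nominal - lower_tol (smallest hole = maximum material condition)
GO = 46.1 - 0.118 = 45.982
NO-GO = nominal + upper_tol (largest hole = least material condition)
NO-GO = 46.1 + 0.129 = 46.229
spread = NO-GO - GO = 46.229 - 45.982 = 0.2470

0.2470


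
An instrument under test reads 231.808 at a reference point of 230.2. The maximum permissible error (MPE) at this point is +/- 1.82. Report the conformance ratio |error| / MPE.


e = indication - reference = 231.808 - 230.2 = 1.6080
|e| = 1.6080
ratio = |e| / MPE = 1.6080 / 1.82
ratio = 0.8835

0.8835


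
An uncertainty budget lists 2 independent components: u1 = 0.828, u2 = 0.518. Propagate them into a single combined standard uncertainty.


uc = sqrt(0.828^2 + 0.518^2)
uc = sqrt(0.953908)
uc = 0.9767

0.9767


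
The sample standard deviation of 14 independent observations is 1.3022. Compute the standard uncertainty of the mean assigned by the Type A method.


u_A = s / sqrt(n)
u_A = 1.3022 / sqrt(14)
u_A = 1.3022 / 3.7416574
u_A = 0.3480

0.3480


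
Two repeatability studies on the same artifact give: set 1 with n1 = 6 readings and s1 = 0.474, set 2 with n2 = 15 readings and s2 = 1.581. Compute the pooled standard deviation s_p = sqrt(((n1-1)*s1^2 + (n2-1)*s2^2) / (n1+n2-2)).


s_p = sqrt(((n1-1)*s1^2 + (n2-1)*s2^2) / (n1+n2-2))
numerator = (6-1)*0.474^2 + (15-1)*1.581^2 = 1.12338 + 34.993854 = 36.117234
denominator = 6 + 15 - 2 = 19
s_p^2 = 36.117234 / 19 = 1.9009071
s_p = sqrt(1.9009071) = 1.3787

1.3787


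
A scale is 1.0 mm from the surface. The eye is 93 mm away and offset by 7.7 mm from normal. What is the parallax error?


error = h * offset / d
= 1.0 * 7.7 / 93
= 0.0828

0.0828


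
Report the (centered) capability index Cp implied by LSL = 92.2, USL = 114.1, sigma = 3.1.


Cp = (USL - LSL) / (6 * sigma)
= (114.1 - 92.2) / (6 * 3.1)
= 21.9000 / 18.6000
= 1.1774

1.1774


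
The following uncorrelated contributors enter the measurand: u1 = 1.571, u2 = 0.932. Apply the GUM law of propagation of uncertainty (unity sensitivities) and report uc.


uc = sqrt(1.571^2 + 0.932^2)
uc = sqrt(3.336665)
uc = 1.8267

1.8267


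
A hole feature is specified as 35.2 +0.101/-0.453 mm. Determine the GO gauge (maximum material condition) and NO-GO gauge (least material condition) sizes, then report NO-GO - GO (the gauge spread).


GO = nominal - lower_tol (smallest hole = maximum material condition)
GO = 35.2 - 0.453 = 34.747
NO-GO = nominal + upper_tol (largest hole = least material condition)
NO-GO = 35.2 + 0.101 = 35.301
spread = NO-GO - GO = 35.301 - 34.747 = 0.5540

0.5540


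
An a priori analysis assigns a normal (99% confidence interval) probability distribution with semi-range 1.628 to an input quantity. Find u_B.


u_B = half_width / 2.576
u_B = 1.628 / 2.576
u_B = 0.6320

0.6320


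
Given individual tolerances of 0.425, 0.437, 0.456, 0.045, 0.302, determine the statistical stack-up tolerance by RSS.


RSS = sqrt(0.425^2 + 0.437^2 + 0.456^2 + 0.045^2 + 0.302^2)
= sqrt(0.672759)
= 0.8202

0.8202


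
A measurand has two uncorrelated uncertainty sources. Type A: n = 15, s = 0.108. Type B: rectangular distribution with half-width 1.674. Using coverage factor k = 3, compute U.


u_A = s / sqrt(n) = 0.108 / sqrt(15) = 0.02788548
u_B = half_width / sqrt(3) = 1.674 / sqrt(3) = 0.96648435
uc = sqrt(u_A^2 + u_B^2) = sqrt(0.02788548^2 + 0.96648435^2) = 0.96688655
U = k * uc = 3 * 0.96688655
U = 2.9007

2.9007


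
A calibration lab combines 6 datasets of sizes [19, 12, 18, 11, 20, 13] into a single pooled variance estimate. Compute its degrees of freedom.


nu = sum_i (n_i - 1)
nu = ((19 - 1) + (12 - 1) + (18 - 1) + (11 - 1) + (20 - 1) + (13 - 1))
nu = 18 + 11 + 17 + 10 + 19 + 12
nu = 87

87


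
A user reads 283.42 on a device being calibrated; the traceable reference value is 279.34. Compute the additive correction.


Correction = standard - reading
= 279.34 - 283.42
= -4.0800

-4.0800


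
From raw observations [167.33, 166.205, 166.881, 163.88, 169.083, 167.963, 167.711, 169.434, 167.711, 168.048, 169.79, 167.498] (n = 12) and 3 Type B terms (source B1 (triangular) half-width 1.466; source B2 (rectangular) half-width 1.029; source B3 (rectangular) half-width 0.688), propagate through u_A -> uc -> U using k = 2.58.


mean = (167.33 + 166.205 + 166.881 + 163.88 + 169.083 + 167.963 + 167.711 + 169.434 + 167.711 + 168.048 + 169.79 + 167.498) / 12 = 167.6278333
s = sqrt(sum((x - mean)^2)/(n-1)) = 1.56935
u_A = s / sqrt(n) = 1.56935 / sqrt(12) = 0.45303232
u_B1 = 1.466 / sqrt(6) = 0.59849199
u_B2 = 1.029 / sqrt(3) = 0.59409343
u_B3 = 0.688 / sqrt(3) = 0.39721699
uc = sqrt(0.45303232^2 + 0.59849199^2 + 0.59409343^2 + 0.39721699^2) = 1.0364166
U = k * uc = 2.58 * 1.0364166
U = 2.6740

2.6740


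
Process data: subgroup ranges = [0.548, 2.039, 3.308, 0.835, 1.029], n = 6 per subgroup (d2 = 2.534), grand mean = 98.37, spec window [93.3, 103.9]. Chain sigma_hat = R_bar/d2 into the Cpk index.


R_bar = (0.548 + 2.039 + 3.308 + 0.835 + 1.029) / 5 = 1.5518
sigma = R_bar / d2 = 1.5518 / 2.534 = 0.61239148
Cp = (USL - LSL)/(6*sigma) = (103.9 - 93.3)/(6*0.61239148) = 2.8849
Cpu = (103.9 - 98.37)/(3*0.61239148) = 3.0101
Cpl = (98.37 - 93.3)/(3*0.61239148) = 2.7597
Cpk = min(Cpu, Cpl) = 2.7597

2.7597


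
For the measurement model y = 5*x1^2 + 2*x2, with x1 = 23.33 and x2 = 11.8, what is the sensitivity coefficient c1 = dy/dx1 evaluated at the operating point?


y = 5*x1^2 + 2*x2
dy/dx1 = 2*5*x1
Evaluate at x1 = 23.33: c1 = 10 * 23.33
c1 = 233.3000

233.3000


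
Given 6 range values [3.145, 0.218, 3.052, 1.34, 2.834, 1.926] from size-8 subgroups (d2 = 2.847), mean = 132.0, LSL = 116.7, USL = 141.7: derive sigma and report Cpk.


R_bar = (3.145 + 0.218 + 3.052 + 1.34 + 2.834 + 1.926) / 6 = 2.0858333
sigma = R_bar / d2 = 2.0858333 / 2.847 = 0.73264254
Cp = (USL - LSL)/(6*sigma) = (141.7 - 116.7)/(6*0.73264254) = 5.6872
Cpu = (141.7 - 132.0)/(3*0.73264254) = 4.4132
Cpl = (132.0 - 116.7)/(3*0.73264254) = 6.9611
Cpk = min(Cpu, Cpl) = 4.4132

4.4132


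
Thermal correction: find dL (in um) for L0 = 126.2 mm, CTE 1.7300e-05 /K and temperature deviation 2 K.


dL = L * alpha * dT
= 126.2 * 1.7300e-05 * 2
= 0.0043665 mm
dL_um = 0.0043665 * 1000 = 4.3665 um

4.3665


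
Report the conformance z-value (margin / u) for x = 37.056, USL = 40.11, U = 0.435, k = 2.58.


u = U / k = 0.435 / 2.58 = 0.16860465
margin = |USL - x| = |40.11 - 37.056| = 3.054
z = margin / u = 3.054 / 0.16860465
z = 18.1134

18.1134


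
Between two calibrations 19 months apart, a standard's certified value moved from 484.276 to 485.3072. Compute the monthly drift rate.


rate = (v2 - v1) / months
= (485.3072 - 484.276) / 19
= 1.0312 / 19
= 0.0543

0.0543


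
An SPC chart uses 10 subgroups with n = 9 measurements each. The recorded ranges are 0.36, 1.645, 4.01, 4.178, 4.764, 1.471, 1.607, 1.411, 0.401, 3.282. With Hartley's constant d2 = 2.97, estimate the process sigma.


R_bar = (0.36 + 1.645 + 4.01 + 4.178 + 4.764 + 1.471 + 1.607 + 1.411 + 0.401 + 3.282) / 10
R_bar = 23.129 / 10 = 2.3129
sigma_hat = R_bar / d2 = 2.3129 / 2.97 = 0.7788

0.7788


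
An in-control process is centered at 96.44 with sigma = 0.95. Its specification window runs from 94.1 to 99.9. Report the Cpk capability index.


Cpu = (USL - mean) / (3*sigma) = (99.9 - 96.44) / (3*0.95) = 1.2140
Cpl = (mean - LSL) / (3*sigma) = (96.44 - 94.1) / (3*0.95) = 0.8211
Cpk = min(Cpu, Cpl) = 0.8211

0.8211


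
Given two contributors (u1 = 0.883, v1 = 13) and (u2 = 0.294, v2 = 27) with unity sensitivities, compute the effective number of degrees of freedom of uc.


uc = sqrt(u1^2 + u2^2) = sqrt(0.883^2 + 0.294^2) = 0.93065837
v_eff = uc^4 / (u1^4/v1 + u2^4/v2)
= 0.93065837^4 / (0.883^4/13 + 0.294^4/27)
= 0.75017252 / 0.047039398
v_eff = 15.9477

15.9477


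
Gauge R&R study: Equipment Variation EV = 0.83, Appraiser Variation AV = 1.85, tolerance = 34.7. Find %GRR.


GRR = sqrt(EV^2 + AV^2) = sqrt(0.83^2 + 1.85^2) = 2.0276587
%GRR = GRR / tol * 100 = 2.0276587 / 34.7 * 100
%GRR = 5.8434

5.8434


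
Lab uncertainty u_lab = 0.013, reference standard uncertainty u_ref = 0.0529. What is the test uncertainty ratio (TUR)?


TUR = u_lab / u_ref
= 0.013 / 0.0529
= 0.2457

0.2457


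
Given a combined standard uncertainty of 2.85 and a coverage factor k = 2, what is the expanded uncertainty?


U = k * uc
U = 2 * 2.85
U = 5.7000

5.7000


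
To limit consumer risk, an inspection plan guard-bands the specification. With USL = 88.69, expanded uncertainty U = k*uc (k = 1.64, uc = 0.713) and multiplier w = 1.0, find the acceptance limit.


U = k * uc = 1.64 * 0.713 = 1.16932
guard band g = w * U = 1.0 * 1.16932 = 1.16932
AL = USL - g = 88.69 - 1.16932
AL = 87.5207

87.5207


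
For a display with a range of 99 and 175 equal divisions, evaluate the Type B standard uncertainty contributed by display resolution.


resolution = range / divisions
resolution = 99 / 175 = 0.56571429
u_res = resolution / (2*sqrt(3))
u_res = 0.56571429 / 3.4641016
u_res = 0.1633

0.1633


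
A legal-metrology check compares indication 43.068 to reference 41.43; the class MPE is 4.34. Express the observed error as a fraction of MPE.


e = indication - reference = 43.068 - 41.43 = 1.6380
|e| = 1.6380
ratio = |e| / MPE = 1.6380 / 4.34
ratio = 0.3774

0.3774


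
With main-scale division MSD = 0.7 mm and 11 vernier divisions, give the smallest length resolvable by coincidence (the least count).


LC = MSD / n_div
= 0.7 / 11
= 0.0636

0.0636


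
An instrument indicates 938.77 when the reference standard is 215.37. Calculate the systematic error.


Systematic error = measured - true
= 938.77 - 215.37
= 723.4000

723.4000


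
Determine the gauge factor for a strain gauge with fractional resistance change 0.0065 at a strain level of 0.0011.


GF = (dR/R) / epsilon
= 0.0065 / 0.0011
= 5.9091

5.9091


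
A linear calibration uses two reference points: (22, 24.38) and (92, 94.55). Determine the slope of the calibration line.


slope = (y2 - y1) / (x2 - x1)
= (94.55 - 24.38) / (92 - 22)
= 70.1700 / 70
= 1.0024

1.0024


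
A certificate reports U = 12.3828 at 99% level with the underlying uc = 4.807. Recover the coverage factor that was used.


k = U / uc
k = 12.3828 / 4.807
k = 2.576

2.576


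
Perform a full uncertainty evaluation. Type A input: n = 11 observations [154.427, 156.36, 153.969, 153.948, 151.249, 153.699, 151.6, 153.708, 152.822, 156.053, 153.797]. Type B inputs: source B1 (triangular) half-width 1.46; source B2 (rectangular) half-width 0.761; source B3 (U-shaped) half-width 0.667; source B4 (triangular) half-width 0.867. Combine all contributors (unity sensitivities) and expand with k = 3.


mean = (154.427 + 156.36 + 153.969 + 153.948 + 151.249 + 153.699 + 151.6 + 153.708 + 152.822 + 156.053 + 153.797) / 11 = 153.7847273
s = sqrt(sum((x - mean)^2)/(n-1)) = 1.5618385
u_A = s / sqrt(n) = 1.5618385 / sqrt(11) = 0.47091203
u_B1 = 1.46 / sqrt(6) = 0.5960425
u_B2 = 0.761 / sqrt(3) = 0.43936355
u_B3 = 0.667 / sqrt(2) = 0.47164022
u_B4 = 0.867 / sqrt(6) = 0.35395127
uc = sqrt(0.47091203^2 + 0.5960425^2 + 0.43936355^2 + 0.47164022^2 + 0.35395127^2) = 1.0572564
U = k * uc = 3 * 1.0572564
U = 3.1718

3.1718


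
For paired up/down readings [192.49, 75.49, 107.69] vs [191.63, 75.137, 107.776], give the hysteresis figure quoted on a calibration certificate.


|192.49 - 191.63| = 0.8600
|75.49 - 75.137| = 0.3530
|107.69 - 107.776| = 0.0860
hysteresis = max(diffs) = 0.8600

0.8600


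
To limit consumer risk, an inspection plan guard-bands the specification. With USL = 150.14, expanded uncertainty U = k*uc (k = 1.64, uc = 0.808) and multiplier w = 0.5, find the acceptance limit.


U = k * uc = 1.64 * 0.808 = 1.32512
guard band g = w * U = 0.5 * 1.32512 = 0.66256
AL = USL - g = 150.14 - 0.66256
AL = 149.4774

149.4774


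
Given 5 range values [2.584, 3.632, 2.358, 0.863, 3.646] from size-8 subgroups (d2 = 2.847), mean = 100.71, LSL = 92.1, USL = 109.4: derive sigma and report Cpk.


R_bar = (2.584 + 3.632 + 2.358 + 0.863 + 3.646) / 5 = 2.6166
sigma = R_bar / d2 = 2.6166 / 2.847 = 0.91907271
Cp = (USL - LSL)/(6*sigma) = (109.4 - 92.1)/(6*0.91907271) = 3.1372
Cpu = (109.4 - 100.71)/(3*0.91907271) = 3.1517
Cpl = (100.71 - 92.1)/(3*0.91907271) = 3.1227
Cpk = min(Cpu, Cpl) = 3.1227

3.1227


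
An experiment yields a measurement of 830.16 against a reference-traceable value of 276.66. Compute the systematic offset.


Systematic error = measured - true
= 830.16 - 276.66
= 553.5000

553.5000


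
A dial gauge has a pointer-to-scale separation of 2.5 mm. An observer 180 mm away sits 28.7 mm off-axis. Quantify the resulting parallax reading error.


error = h * offset / d
= 2.5 * 28.7 / 180
= 0.3986

0.3986


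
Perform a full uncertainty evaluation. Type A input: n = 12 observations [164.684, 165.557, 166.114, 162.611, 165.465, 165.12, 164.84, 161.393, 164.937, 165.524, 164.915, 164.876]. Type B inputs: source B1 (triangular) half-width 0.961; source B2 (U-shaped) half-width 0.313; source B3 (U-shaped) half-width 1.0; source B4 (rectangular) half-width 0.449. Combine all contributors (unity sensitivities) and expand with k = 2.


mean = (164.684 + 165.557 + 166.114 + 162.611 + 165.465 + 165.12 + 164.84 + 161.393 + 164.937 + 165.524 + 164.915 + 164.876) / 12 = 164.6696667
s = sqrt(sum((x - mean)^2)/(n-1)) = 1.3354196
u_A = s / sqrt(n) = 1.3354196 / sqrt(12) = 0.38550243
u_B1 = 0.961 / sqrt(6) = 0.39232661
u_B2 = 0.313 / sqrt(2) = 0.22132442
u_B3 = 1.0 / sqrt(2) = 0.70710678
u_B4 = 0.449 / sqrt(3) = 0.25923027
uc = sqrt(0.38550243^2 + 0.39232661^2 + 0.22132442^2 + 0.70710678^2 + 0.25923027^2) = 0.95849733
U = k * uc = 2 * 0.95849733
U = 1.9170

1.9170


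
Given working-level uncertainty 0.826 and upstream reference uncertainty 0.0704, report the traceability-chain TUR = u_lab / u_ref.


TUR = u_lab / u_ref
= 0.826 / 0.0704
= 11.7330

11.7330


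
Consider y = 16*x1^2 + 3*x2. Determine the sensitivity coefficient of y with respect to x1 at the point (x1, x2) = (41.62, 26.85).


y = 16*x1^2 + 3*x2
dy/dx1 = 2*16*x1
Evaluate at x1 = 41.62: c1 = 32 * 41.62
c1 = 1331.8400

1331.8400


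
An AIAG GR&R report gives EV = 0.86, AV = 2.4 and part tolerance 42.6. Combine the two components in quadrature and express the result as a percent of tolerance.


GRR = sqrt(EV^2 + AV^2) = sqrt(0.86^2 + 2.4^2) = 2.5494313
%GRR = GRR / tol * 100 = 2.5494313 / 42.6 * 100
%GRR = 5.9846

5.9846


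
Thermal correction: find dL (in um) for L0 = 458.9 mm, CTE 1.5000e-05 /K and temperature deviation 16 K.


dL = L * alpha * dT
= 458.9 * 1.5000e-05 * 16
= 0.1101360 mm
dL_um = 0.1101360 * 1000 = 110.1360 um

110.1360


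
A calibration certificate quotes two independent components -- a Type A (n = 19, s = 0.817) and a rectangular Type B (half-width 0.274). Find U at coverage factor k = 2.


u_A = s / sqrt(n) = 0.817 / sqrt(19) = 0.18743265
u_B = half_width / sqrt(3) = 0.274 / sqrt(3) = 0.15819397
uc = sqrt(u_A^2 + u_B^2) = sqrt(0.18743265^2 + 0.15819397^2) = 0.24526787
U = k * uc = 2 * 0.24526787
U = 0.4905

0.4905


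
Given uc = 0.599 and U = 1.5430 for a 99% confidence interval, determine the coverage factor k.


k = U / uc
k = 1.5430 / 0.599
k = 2.576

2.576


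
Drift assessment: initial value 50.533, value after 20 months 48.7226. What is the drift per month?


rate = (v2 - v1) / months
= (48.7226 - 50.533) / 20
= -1.8104 / 20
= -0.0905

-0.0905


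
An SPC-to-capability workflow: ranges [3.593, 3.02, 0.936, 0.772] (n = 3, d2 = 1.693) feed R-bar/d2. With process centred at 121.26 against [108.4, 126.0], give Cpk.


R_bar = (3.593 + 3.02 + 0.936 + 0.772) / 4 = 2.08025
sigma = R_bar / d2 = 2.08025 / 1.693 = 1.228736
Cp = (USL - LSL)/(6*sigma) = (126.0 - 108.4)/(6*1.228736) = 2.3873
Cpu = (126.0 - 121.26)/(3*1.228736) = 1.2859
Cpl = (121.26 - 108.4)/(3*1.228736) = 3.4887
Cpk = min(Cpu, Cpl) = 1.2859

1.2859


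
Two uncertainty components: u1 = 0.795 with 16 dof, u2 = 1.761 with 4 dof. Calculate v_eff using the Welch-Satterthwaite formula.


uc = sqrt(u1^2 + u2^2) = sqrt(0.795^2 + 1.761^2) = 1.9321351
v_eff = uc^4 / (u1^4/v1 + u2^4/v2)
= 1.9321351^4 / (0.795^4/16 + 1.761^4/4)
= 13.936379 / 2.4292038
v_eff = 5.7370

5.7370


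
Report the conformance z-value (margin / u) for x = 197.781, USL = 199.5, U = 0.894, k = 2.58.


u = U / k = 0.894 / 2.58 = 0.34651163
margin = |USL - x| = |199.5 - 197.781| = 1.719
z = margin / u = 1.719 / 0.34651163
z = 4.9609

4.9609


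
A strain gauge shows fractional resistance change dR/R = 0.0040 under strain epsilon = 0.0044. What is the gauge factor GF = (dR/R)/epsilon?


GF = (dR/R) / epsilon
= 0.0040 / 0.0044
= 0.9091

0.9091


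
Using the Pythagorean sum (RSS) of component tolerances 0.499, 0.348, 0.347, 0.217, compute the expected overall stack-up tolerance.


RSS = sqrt(0.499^2 + 0.348^2 + 0.347^2 + 0.217^2)
= sqrt(0.537603)
= 0.7332

0.7332


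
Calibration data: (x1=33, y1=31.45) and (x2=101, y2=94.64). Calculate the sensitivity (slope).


slope = (y2 - y1) / (x2 - x1)
= (94.64 - 31.45) / (101 - 33)
= 63.1900 / 68
= 0.9293

0.9293


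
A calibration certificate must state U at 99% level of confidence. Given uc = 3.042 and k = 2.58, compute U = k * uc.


U = k * uc
U = 2.58 * 3.042
U = 7.8484

7.8484


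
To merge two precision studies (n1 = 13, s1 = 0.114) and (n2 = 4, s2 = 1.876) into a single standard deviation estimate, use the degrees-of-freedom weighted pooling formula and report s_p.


s_p = sqrt(((n1-1)*s1^2 + (n2-1)*s2^2) / (n1+n2-2))
numerator = (13-1)*0.114^2 + (4-1)*1.876^2 = 0.155952 + 10.558128 = 10.71408
denominator = 13 + 4 - 2 = 15
s_p^2 = 10.71408 / 15 = 0.714272
s_p = sqrt(0.714272) = 0.8451

0.8451


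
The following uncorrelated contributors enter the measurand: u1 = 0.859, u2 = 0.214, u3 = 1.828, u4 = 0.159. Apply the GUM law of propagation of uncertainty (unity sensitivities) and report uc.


uc = sqrt(0.859^2 + 0.214^2 + 1.828^2 + 0.159^2)
uc = sqrt(4.150542)
uc = 2.0373

2.0373


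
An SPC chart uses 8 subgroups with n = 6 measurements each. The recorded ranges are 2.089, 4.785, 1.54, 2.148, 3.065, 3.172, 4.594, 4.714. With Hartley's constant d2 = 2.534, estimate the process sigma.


R_bar = (2.089 + 4.785 + 1.54 + 2.148 + 3.065 + 3.172 + 4.594 + 4.714) / 8
R_bar = 26.107 / 8 = 3.263375
sigma_hat = R_bar / d2 = 3.263375 / 2.534 = 1.2878

1.2878


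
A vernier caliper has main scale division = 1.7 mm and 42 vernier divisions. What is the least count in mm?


LC = MSD / n_div
= 1.7 / 42
= 0.0405

0.0405


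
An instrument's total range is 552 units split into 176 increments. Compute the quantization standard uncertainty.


resolution = range / divisions
resolution = 552 / 176 = 3.1363636
u_res = resolution / (2*sqrt(3))
u_res = 3.1363636 / 3.4641016
u_res = 0.9054

0.9054


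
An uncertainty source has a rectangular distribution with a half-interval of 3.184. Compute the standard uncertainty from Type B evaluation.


u_B = half_width / sqrt(3)
u_B = 3.184 / 1.7320508
u_B = 1.8383

1.8383


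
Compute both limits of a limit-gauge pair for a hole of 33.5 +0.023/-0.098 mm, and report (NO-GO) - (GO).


GO = nominal - lower_tol (smallest hole = maximum material condition)
GO = 33.5 - 0.098 = 33.402
NO-GO = nominal + upper_tol (largest hole = least material condition)
NO-GO = 33.5 + 0.023 = 33.523
spread = NO-GO - GO = 33.523 - 33.402 = 0.1210

0.1210


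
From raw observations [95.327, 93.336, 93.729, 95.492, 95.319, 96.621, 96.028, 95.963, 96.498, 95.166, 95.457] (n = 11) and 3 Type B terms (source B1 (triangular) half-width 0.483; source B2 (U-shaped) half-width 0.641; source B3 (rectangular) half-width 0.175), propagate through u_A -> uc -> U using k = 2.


mean = (95.327 + 93.336 + 93.729 + 95.492 + 95.319 + 96.621 + 96.028 + 95.963 + 96.498 + 95.166 + 95.457) / 11 = 95.35781818
s = sqrt(sum((x - mean)^2)/(n-1)) = 1.0256179
u_A = s / sqrt(n) = 1.0256179 / sqrt(11) = 0.30923543
u_B1 = 0.483 / sqrt(6) = 0.19718392
u_B2 = 0.641 / sqrt(2) = 0.45325545
u_B3 = 0.175 / sqrt(3) = 0.1010363
uc = sqrt(0.30923543^2 + 0.19718392^2 + 0.45325545^2 + 0.1010363^2) = 0.59174056
U = k * uc = 2 * 0.59174056
U = 1.1835

1.1835


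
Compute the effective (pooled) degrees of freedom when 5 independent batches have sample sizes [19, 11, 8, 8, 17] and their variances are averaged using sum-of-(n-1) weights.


nu = sum_i (n_i - 1)
nu = ((19 - 1) + (11 - 1) + (8 - 1) + (8 - 1) + (17 - 1))
nu = 18 + 10 + 7 + 7 + 16
nu = 58

58


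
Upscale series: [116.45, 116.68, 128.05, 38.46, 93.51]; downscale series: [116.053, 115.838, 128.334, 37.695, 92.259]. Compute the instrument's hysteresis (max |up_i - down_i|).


|116.45 - 116.053| = 0.3970
|116.68 - 115.838| = 0.8420
|128.05 - 128.334| = 0.2840
|38.46 - 37.695| = 0.7650
|93.51 - 92.259| = 1.2510
hysteresis = max(diffs) = 1.2510

1.2510


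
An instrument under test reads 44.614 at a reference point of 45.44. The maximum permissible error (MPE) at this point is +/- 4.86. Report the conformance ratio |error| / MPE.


e = indication - reference = 44.614 - 45.44 = -0.8260
|e| = 0.8260
ratio = |e| / MPE = 0.8260 / 4.86
ratio = 0.1700

0.1700


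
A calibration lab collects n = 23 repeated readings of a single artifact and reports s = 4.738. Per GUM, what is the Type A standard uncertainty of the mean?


u_A = s / sqrt(n)
u_A = 4.738 / sqrt(23)
u_A = 4.738 / 4.7958315
u_A = 0.9879

0.9879


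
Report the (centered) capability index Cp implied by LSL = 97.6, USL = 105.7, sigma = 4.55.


Cp = (USL - LSL) / (6 * sigma)
= (105.7 - 97.6) / (6 * 4.55)
= 8.1000 / 27.3000
= 0.2967

0.2967


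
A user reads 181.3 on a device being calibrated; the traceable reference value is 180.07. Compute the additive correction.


Correction = standard - reading
= 180.07 - 181.3
= -1.2300

-1.2300


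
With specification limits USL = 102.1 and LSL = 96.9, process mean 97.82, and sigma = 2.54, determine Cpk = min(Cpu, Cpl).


Cpu = (USL - mean) / (3*sigma) = (102.1 - 97.82) / (3*2.54) = 0.5617
Cpl = (mean - LSL) / (3*sigma) = (97.82 - 96.9) / (3*2.54) = 0.1207
Cpk = min(Cpu, Cpl) = 0.1207

0.1207


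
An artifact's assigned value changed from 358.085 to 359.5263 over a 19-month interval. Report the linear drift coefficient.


rate = (v2 - v1) / months
= (359.5263 - 358.085) / 19
= 1.4413 / 19
= 0.0759

0.0759


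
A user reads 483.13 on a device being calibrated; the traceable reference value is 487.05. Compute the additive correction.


Correction = standard - reading
= 487.05 - 483.13
= 3.9200

3.9200


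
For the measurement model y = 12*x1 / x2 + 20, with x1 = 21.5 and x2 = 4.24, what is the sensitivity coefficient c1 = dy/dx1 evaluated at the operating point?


y = 12*x1 / x2 + 20
dy/dx1 = 12/x2
Evaluate at x2 = 4.24: c1 = 12 / 4.24
c1 = 2.8302

2.8302


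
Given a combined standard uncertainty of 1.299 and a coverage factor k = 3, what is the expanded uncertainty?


U = k * uc
U = 3 * 1.299
U = 3.8970

3.8970


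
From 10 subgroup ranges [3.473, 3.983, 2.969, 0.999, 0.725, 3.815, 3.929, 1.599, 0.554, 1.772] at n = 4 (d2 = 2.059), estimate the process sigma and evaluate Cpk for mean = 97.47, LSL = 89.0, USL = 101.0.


R_bar = (3.473 + 3.983 + 2.969 + 0.999 + 0.725 + 3.815 + 3.929 + 1.599 + 0.554 + 1.772) / 10 = 2.3818
sigma = R_bar / d2 = 2.3818 / 2.059 = 1.1567751
Cp = (USL - LSL)/(6*sigma) = (101.0 - 89.0)/(6*1.1567751) = 1.7289
Cpu = (101.0 - 97.47)/(3*1.1567751) = 1.0172
Cpl = (97.47 - 89.0)/(3*1.1567751) = 2.4407
Cpk = min(Cpu, Cpl) = 1.0172

1.0172


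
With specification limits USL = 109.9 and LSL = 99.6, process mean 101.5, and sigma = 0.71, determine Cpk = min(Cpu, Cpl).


Cpu = (USL - mean) / (3*sigma) = (109.9 - 101.5) / (3*0.71) = 3.9437
Cpl = (mean - LSL) / (3*sigma) = (101.5 - 99.6) / (3*0.71) = 0.8920
Cpk = min(Cpu, Cpl) = 0.8920

0.8920


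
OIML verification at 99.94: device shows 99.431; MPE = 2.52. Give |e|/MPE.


e = indication - reference = 99.431 - 99.94 = -0.5090
|e| = 0.5090
ratio = |e| / MPE = 0.5090 / 2.52
ratio = 0.2020

0.2020


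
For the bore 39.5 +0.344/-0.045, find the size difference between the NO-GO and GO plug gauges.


GO = nominal - lower_tol (smallest hole = maximum material condition)
GO = 39.5 - 0.045 = 39.455
NO-GO = nominal + upper_tol (largest hole = least material condition)
NO-GO = 39.5 + 0.344 = 39.844
spread = NO-GO - GO = 39.844 - 39.455 = 0.3890

0.3890


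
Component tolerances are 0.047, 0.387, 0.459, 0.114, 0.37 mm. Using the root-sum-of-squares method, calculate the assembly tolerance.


RSS = sqrt(0.047^2 + 0.387^2 + 0.459^2 + 0.114^2 + 0.37^2)
= sqrt(0.512555)
= 0.7159

0.7159


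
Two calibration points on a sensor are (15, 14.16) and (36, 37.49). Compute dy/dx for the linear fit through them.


slope = (y2 - y1) / (x2 - x1)
= (37.49 - 14.16) / (36 - 15)
= 23.3300 / 21
= 1.1110

1.1110


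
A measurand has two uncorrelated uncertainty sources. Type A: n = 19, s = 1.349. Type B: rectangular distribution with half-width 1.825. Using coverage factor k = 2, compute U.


u_A = s / sqrt(n) = 1.349 / sqrt(19) = 0.30948182
u_B = half_width / sqrt(3) = 1.825 / sqrt(3) = 1.0536642
uc = sqrt(u_A^2 + u_B^2) = sqrt(0.30948182^2 + 1.0536642^2) = 1.0981745
U = k * uc = 2 * 1.0981745
U = 2.1963

2.1963


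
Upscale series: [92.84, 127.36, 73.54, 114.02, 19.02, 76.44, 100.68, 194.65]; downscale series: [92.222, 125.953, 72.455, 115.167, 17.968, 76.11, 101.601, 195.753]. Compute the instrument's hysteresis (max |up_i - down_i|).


|92.84 - 92.222| = 0.6180
|127.36 - 125.953| = 1.4070
|73.54 - 72.455| = 1.0850
|114.02 - 115.167| = 1.1470
|19.02 - 17.968| = 1.0520
|76.44 - 76.11| = 0.3300
|100.68 - 101.601| = 0.9210
|194.65 - 195.753| = 1.1030
hysteresis = max(diffs) = 1.4070

1.4070


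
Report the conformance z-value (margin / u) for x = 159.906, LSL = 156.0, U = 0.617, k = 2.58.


u = U / k = 0.617 / 2.58 = 0.23914729
margin = |LSL - x| = |156.0 - 159.906| = 3.906
z = margin / u = 3.906 / 0.23914729
z = 16.3330

16.3330


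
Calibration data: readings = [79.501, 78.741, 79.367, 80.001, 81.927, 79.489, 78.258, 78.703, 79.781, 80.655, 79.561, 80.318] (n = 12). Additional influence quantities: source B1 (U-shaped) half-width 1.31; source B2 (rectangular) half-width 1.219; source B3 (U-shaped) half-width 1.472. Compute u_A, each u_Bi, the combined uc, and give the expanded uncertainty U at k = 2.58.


mean = (79.501 + 78.741 + 79.367 + 80.001 + 81.927 + 79.489 + 78.258 + 78.703 + 79.781 + 80.655 + 79.561 + 80.318) / 12 = 79.69183333
s = sqrt(sum((x - mean)^2)/(n-1)) = 0.97966718
u_A = s / sqrt(n) = 0.97966718 / sqrt(12) = 0.28280556
u_B1 = 1.31 / sqrt(2) = 0.92630988
u_B2 = 1.219 / sqrt(3) = 0.70378998
u_B3 = 1.472 / sqrt(2) = 1.0408612
uc = sqrt(0.28280556^2 + 0.92630988^2 + 0.70378998^2 + 1.0408612^2) = 1.5864241
U = k * uc = 2.58 * 1.5864241
U = 4.0930

4.0930


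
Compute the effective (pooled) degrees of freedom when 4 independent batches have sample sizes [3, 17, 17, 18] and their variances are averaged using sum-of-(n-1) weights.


nu = sum_i (n_i - 1)
nu = ((3 - 1) + (17 - 1) + (17 - 1) + (18 - 1))
nu = 2 + 16 + 16 + 17
nu = 51

51


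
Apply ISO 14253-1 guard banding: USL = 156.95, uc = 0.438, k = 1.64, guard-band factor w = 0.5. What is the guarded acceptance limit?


U = k * uc = 1.64 * 0.438 = 0.71832
guard band g = w * U = 0.5 * 0.71832 = 0.35916
AL = USL - g = 156.95 - 0.35916
AL = 156.5908

156.5908


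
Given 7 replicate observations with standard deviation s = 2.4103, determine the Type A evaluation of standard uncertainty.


u_A = s / sqrt(n)
u_A = 2.4103 / sqrt(7)
u_A = 2.4103 / 2.6457513
u_A = 0.9110

0.9110


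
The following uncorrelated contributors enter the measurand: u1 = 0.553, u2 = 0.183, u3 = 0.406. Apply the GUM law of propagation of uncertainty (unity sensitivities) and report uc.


uc = sqrt(0.553^2 + 0.183^2 + 0.406^2)
uc = sqrt(0.504134)
uc = 0.7100

0.7100


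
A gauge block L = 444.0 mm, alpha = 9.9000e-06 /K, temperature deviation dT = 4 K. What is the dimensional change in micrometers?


dL = L * alpha * dT
= 444.0 * 9.9000e-06 * 4
= 0.0175824 mm
dL_um = 0.0175824 * 1000 = 17.5824 um

17.5824


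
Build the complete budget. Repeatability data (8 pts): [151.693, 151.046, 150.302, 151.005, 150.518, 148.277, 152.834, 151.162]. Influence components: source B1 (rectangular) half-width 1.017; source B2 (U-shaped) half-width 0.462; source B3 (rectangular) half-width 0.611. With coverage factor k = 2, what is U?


mean = (151.693 + 151.046 + 150.302 + 151.005 + 150.518 + 148.277 + 152.834 + 151.162) / 8 = 150.854625
s = sqrt(sum((x - mean)^2)/(n-1)) = 1.3004052
u_A = s / sqrt(n) = 1.3004052 / sqrt(8) = 0.45976267
u_B1 = 1.017 / sqrt(3) = 0.58716522
u_B2 = 0.462 / sqrt(2) = 0.32668333
u_B3 = 0.611 / sqrt(3) = 0.35276101
uc = sqrt(0.45976267^2 + 0.58716522^2 + 0.32668333^2 + 0.35276101^2) = 0.88730324
U = k * uc = 2 * 0.88730324
U = 1.7746

1.7746


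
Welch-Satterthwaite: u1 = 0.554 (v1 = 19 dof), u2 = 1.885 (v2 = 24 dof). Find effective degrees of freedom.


uc = sqrt(u1^2 + u2^2) = sqrt(0.554^2 + 1.885^2) = 1.9647242
v_eff = uc^4 / (u1^4/v1 + u2^4/v2)
= 1.9647242^4 / (0.554^4/19 + 1.885^4/24)
= 14.90069 / 0.53101642
v_eff = 28.0607

28.0607


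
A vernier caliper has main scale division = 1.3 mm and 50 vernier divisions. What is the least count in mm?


LC = MSD / n_div
= 1.3 / 50
= 0.0260

0.0260


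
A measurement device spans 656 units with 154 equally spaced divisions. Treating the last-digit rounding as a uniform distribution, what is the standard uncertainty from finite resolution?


resolution = range / divisions
resolution = 656 / 154 = 4.2597403
u_res = resolution / (2*sqrt(3))
u_res = 4.2597403 / 3.4641016
u_res = 1.2297

1.2297


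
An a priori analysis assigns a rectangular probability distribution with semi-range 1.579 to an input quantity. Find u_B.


u_B = half_width / sqrt(3)
u_B = 1.579 / 1.7320508
u_B = 0.9116

0.9116


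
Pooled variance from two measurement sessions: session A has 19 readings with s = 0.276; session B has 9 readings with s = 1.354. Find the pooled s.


s_p = sqrt(((n1-1)*s1^2 + (n2-1)*s2^2) / (n1+n2-2))
numerator = (19-1)*0.276^2 + (9-1)*1.354^2 = 1.371168 + 14.666528 = 16.037696
denominator = 19 + 9 - 2 = 26
s_p^2 = 16.037696 / 26 = 0.61683446
s_p = sqrt(0.61683446) = 0.7854

0.7854


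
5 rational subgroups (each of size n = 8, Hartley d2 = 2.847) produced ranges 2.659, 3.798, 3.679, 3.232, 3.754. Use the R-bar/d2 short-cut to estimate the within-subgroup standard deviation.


R_bar = (2.659 + 3.798 + 3.679 + 3.232 + 3.754) / 5
R_bar = 17.122 / 5 = 3.4244
sigma_hat = R_bar / d2 = 3.4244 / 2.847 = 1.2028

1.2028


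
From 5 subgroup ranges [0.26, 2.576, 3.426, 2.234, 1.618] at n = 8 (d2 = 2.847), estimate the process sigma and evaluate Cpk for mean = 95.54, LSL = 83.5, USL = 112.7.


R_bar = (0.26 + 2.576 + 3.426 + 2.234 + 1.618) / 5 = 2.0228
sigma = R_bar / d2 = 2.0228 / 2.847 = 0.71050228
Cp = (USL - LSL)/(6*sigma) = (112.7 - 83.5)/(6*0.71050228) = 6.8496
Cpu = (112.7 - 95.54)/(3*0.71050228) = 8.0506
Cpl = (95.54 - 83.5)/(3*0.71050228) = 5.6486
Cpk = min(Cpu, Cpl) = 5.6486

5.6486


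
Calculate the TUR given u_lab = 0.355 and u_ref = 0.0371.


TUR = u_lab / u_ref
= 0.355 / 0.0371
= 9.5687

9.5687


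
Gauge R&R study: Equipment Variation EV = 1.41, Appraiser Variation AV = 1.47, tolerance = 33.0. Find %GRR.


GRR = sqrt(EV^2 + AV^2) = sqrt(1.41^2 + 1.47^2) = 2.0369094
%GRR = GRR / tol * 100 = 2.0369094 / 33.0 * 100
%GRR = 6.1725

6.1725


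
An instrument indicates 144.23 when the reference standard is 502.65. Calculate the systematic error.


Systematic error = measured - true
= 144.23 - 502.65
= -358.4200

-358.4200


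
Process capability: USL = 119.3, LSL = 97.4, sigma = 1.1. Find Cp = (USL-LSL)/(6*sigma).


Cp = (USL - LSL) / (6 * sigma)
= (119.3 - 97.4) / (6 * 1.1)
= 21.9000 / 6.6000
= 3.3182

3.3182


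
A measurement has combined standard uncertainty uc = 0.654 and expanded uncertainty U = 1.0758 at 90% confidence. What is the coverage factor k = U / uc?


k = U / uc
k = 1.0758 / 0.654
k = 1.645

1.645


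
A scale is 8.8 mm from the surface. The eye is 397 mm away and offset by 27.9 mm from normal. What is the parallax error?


error = h * offset / d
= 8.8 * 27.9 / 397
= 0.6184

0.6184


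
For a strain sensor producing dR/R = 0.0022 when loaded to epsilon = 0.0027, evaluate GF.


GF = (dR/R) / epsilon
= 0.0022 / 0.0027
= 0.8148

0.8148


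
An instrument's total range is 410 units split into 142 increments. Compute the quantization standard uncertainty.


resolution = range / divisions
resolution = 410 / 142 = 2.8873239
u_res = resolution / (2*sqrt(3))
u_res = 2.8873239 / 3.4641016
u_res = 0.8335

0.8335


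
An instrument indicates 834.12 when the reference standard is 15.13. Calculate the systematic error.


Systematic error = measured - true
= 834.12 - 15.13
= 818.9900

818.9900


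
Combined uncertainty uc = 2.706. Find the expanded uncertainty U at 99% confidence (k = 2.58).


U = k * uc
U = 2.58 * 2.706
U = 6.9815

6.9815


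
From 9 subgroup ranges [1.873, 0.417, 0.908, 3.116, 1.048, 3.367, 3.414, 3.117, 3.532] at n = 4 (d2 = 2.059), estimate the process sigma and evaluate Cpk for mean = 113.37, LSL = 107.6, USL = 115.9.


R_bar = (1.873 + 0.417 + 0.908 + 3.116 + 1.048 + 3.367 + 3.414 + 3.117 + 3.532) / 9 = 2.3102222
sigma = R_bar / d2 = 2.3102222 / 2.059 = 1.1220118
Cp = (USL - LSL)/(6*sigma) = (115.9 - 107.6)/(6*1.1220118) = 1.2329
Cpu = (115.9 - 113.37)/(3*1.1220118) = 0.7516
Cpl = (113.37 - 107.6)/(3*1.1220118) = 1.7142
Cpk = min(Cpu, Cpl) = 0.7516

0.7516


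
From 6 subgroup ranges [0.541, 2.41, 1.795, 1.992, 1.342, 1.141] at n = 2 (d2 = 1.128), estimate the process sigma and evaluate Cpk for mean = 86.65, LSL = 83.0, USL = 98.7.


R_bar = (0.541 + 2.41 + 1.795 + 1.992 + 1.342 + 1.141) / 6 = 1.5368333
sigma = R_bar / d2 = 1.5368333 / 1.128 = 1.3624409
Cp = (USL - LSL)/(6*sigma) = (98.7 - 83.0)/(6*1.3624409) = 1.9206
Cpu = (98.7 - 86.65)/(3*1.3624409) = 2.9481
Cpl = (86.65 - 83.0)/(3*1.3624409) = 0.8930
Cpk = min(Cpu, Cpl) = 0.8930

0.8930


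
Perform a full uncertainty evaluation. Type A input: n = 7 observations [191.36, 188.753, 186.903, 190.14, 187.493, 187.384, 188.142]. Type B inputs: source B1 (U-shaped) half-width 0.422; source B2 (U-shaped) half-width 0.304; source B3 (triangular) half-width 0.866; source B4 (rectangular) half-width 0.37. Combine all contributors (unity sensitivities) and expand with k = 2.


mean = (191.36 + 188.753 + 186.903 + 190.14 + 187.493 + 187.384 + 188.142) / 7 = 188.5964286
s = sqrt(sum((x - mean)^2)/(n-1)) = 1.6230731
u_A = s / sqrt(n) = 1.6230731 / sqrt(7) = 0.61346397
u_B1 = 0.422 / sqrt(2) = 0.29839906
u_B2 = 0.304 / sqrt(2) = 0.21496046
u_B3 = 0.866 / sqrt(6) = 0.35354302
u_B4 = 0.37 / sqrt(3) = 0.2136196
uc = sqrt(0.61346397^2 + 0.29839906^2 + 0.21496046^2 + 0.35354302^2 + 0.2136196^2) = 0.82596249
U = k * uc = 2 * 0.82596249
U = 1.6519

1.6519


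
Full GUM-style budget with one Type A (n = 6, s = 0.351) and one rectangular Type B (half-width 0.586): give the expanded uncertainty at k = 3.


u_A = s / sqrt(n) = 0.351 / sqrt(6) = 0.14329515
u_B = half_width / sqrt(3) = 0.586 / sqrt(3) = 0.33832726
uc = sqrt(u_A^2 + u_B^2) = sqrt(0.14329515^2 + 0.33832726^2) = 0.36742188
U = k * uc = 3 * 0.36742188
U = 1.1023

1.1023


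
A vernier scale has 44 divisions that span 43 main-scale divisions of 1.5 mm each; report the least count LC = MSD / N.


LC = MSD / n_div
= 1.5 / 44
= 0.0341

0.0341


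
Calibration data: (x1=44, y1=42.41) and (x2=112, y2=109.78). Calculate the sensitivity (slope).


slope = (y2 - y1) / (x2 - x1)
= (109.78 - 42.41) / (112 - 44)
= 67.3700 / 68
= 0.9907

0.9907


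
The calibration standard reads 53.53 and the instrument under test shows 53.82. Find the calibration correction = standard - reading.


Correction = standard - reading
= 53.53 - 53.82
= -0.2900

-0.2900


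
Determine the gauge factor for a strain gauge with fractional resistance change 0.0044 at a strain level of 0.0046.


GF = (dR/R) / epsilon
= 0.0044 / 0.0046
= 0.9565

0.9565


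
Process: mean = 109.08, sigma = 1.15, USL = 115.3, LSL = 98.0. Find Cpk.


Cpu = (USL - mean) / (3*sigma) = (115.3 - 109.08) / (3*1.15) = 1.8029
Cpl = (mean - LSL) / (3*sigma) = (109.08 - 98.0) / (3*1.15) = 3.2116
Cpk = min(Cpu, Cpl) = 1.8029

1.8029


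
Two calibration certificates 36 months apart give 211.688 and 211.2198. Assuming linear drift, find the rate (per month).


rate = (v2 - v1) / months
= (211.2198 - 211.688) / 36
= -0.4682 / 36
= -0.0130

-0.0130


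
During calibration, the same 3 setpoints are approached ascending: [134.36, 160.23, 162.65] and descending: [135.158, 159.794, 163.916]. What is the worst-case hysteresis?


|134.36 - 135.158| = 0.7980
|160.23 - 159.794| = 0.4360
|162.65 - 163.916| = 1.2660
hysteresis = max(diffs) = 1.2660

1.2660


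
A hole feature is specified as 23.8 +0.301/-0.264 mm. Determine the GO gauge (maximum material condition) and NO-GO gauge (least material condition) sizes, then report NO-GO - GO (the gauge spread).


GO = nominal - lower_tol (smallest hole = maximum material condition)
GO = 23.8 - 0.264 = 23.536
NO-GO = nominal + upper_tol (largest hole = least material condition)
NO-GO = 23.8 + 0.301 = 24.101
spread = NO-GO - GO = 24.101 - 23.536 = 0.5650

0.5650


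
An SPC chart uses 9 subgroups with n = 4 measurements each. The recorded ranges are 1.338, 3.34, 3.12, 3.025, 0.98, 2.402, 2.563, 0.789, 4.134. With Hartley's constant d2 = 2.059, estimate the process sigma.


R_bar = (1.338 + 3.34 + 3.12 + 3.025 + 0.98 + 2.402 + 2.563 + 0.789 + 4.134) / 9
R_bar = 21.691 / 9 = 2.4101111
sigma_hat = R_bar / d2 = 2.4101111 / 2.059 = 1.1705

1.1705
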